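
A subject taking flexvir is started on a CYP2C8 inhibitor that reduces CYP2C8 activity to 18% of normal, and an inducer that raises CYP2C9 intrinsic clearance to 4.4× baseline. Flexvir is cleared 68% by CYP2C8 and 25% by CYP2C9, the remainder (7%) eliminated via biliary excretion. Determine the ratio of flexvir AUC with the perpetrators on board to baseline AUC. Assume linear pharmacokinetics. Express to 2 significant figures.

0.77

The CYP2C8 pathway (68% of clearance) drops to 0.18× activity: 0.68 × 0.18 = 0.1224.
The CYP2C9 pathway (25% of clearance) rises to 4.4× activity: 0.25 × 4.4 = 1.1.
Non-CYP routes (7%) are unchanged.
Relative clearance = 0.1224 + 1.1 + 0.07 = 1.2924.
Net AUC ratio = 1 / 1.2924 = 0.77.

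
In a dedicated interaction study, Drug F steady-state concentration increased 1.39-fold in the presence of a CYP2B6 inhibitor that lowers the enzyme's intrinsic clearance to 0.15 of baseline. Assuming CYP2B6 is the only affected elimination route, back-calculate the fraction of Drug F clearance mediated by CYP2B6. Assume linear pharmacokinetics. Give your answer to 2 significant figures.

Let fm be the CYP2B6 fraction. New clearance relative to baseline = fm × 0.15 + (1 − fm).
Steady-state concentration ratio = 1 / (new CL fraction), so new CL fraction = 1 / 1.39 = 0.7194.
fm × 0.15 + 1 − fm = 0.7194  ⇒  fm × (0.15 − 1) = −0.2806  ⇒  fm = 0.33.

0.33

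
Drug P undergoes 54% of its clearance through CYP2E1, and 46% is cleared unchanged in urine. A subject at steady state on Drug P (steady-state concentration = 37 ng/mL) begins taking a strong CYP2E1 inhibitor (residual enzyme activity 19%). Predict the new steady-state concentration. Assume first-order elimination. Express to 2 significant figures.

66 ng/mL

The CYP2E1 pathway (54% of clearance) drops to 0.19× activity: 0.54 × 0.19 = 0.1026.
Non-CYP routes (46%) are unchanged.
CL_new/CL_old = 0.1026 + 0.46 = 0.5626.
New steady-state concentration = baseline ÷ relative clearance = 37 / 0.5626 = 66 ng/mL.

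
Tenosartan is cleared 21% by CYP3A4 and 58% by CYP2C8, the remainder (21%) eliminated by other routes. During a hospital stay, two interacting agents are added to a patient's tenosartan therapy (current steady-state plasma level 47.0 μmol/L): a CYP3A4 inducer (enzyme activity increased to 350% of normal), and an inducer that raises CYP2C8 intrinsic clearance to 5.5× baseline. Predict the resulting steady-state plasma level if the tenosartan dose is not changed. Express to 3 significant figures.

The CYP3A4 pathway (21% of clearance) is boosted to 3.5× activity: 0.21 × 3.5 = 0.735.
The CYP2C8 pathway (58% of clearance) increases to 5.5× activity: 0.58 × 5.5 = 3.19.
The remaining 21% of clearance is unaffected.
CL_new/CL_old = 0.735 + 3.19 + 0.21 = 4.135.
New steady-state plasma level = 47.0 / 4.135 = 11.4 μmol/L (concentration scales inversely with clearance).

11.4 μmol/L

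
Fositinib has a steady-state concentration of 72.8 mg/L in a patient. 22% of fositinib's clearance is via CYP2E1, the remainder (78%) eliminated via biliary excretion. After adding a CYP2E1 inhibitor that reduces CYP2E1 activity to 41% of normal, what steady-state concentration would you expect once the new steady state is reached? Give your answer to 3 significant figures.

83.7 mg/L

The CYP2E1 pathway (22% of clearance) falls to 0.41× activity: 0.22 × 0.41 = 0.0902.
Non-CYP routes (78%) are unchanged.
New clearance relative to baseline: 0.0902 + 0.78 = 0.8702.
Steady-state concentration ∝ 1/CL, so new value = 72.8 / 0.8702 = 83.7 mg/L.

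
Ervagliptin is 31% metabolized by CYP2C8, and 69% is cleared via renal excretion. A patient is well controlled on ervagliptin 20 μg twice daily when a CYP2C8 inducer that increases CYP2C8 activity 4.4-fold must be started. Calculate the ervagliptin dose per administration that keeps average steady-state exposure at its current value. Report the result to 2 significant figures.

The CYP2C8 pathway (31% of clearance) rises to 4.4× activity: 0.31 × 4.4 = 1.364.
Non-CYP routes (69%) are unchanged.
New clearance relative to baseline: 1.364 + 0.69 = 2.054.
Css,avg = (dose rate)/CL, so holding Css fixed requires dose ∝ CL: 20 × 2.054 = 41 μg.

41 μg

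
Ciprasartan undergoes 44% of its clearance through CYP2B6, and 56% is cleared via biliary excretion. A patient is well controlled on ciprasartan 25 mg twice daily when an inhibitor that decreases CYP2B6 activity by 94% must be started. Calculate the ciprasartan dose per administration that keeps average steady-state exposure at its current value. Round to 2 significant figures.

CYP2B6: 0.44 × 0.06 = 0.0264
Other: 0.56 (unchanged)
Relative clearance = 0.0264 + 0.56 = 0.5864.
Css,avg = (dose rate)/CL, so holding Css fixed requires dose ∝ CL: 25 × 0.5864 = 15 mg.

15 mg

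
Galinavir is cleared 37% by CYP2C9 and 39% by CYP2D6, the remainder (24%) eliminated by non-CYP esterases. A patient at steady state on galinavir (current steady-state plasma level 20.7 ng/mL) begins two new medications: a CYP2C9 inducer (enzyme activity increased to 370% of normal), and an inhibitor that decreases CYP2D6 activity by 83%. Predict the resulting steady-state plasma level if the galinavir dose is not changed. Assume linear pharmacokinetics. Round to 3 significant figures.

The CYP2C9 pathway (37% of clearance) increases to 3.7× activity: 0.37 × 3.7 = 1.369.
The CYP2D6 pathway (39% of clearance) drops to 0.17× activity: 0.39 × 0.17 = 0.0663.
The remaining 24% of clearance is unaffected.
New clearance relative to baseline: 1.369 + 0.0663 + 0.24 = 1.6753.
New steady-state plasma level = 20.7 / 1.6753 = 12.4 ng/mL (concentration scales inversely with clearance).

12.4 ng/mL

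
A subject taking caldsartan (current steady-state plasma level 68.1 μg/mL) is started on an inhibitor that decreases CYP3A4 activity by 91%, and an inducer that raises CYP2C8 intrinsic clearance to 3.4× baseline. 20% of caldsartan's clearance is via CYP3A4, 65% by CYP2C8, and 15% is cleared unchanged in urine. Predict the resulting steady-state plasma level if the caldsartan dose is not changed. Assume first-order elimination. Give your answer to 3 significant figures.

28.6 μg/mL

The CYP3A4 pathway (20% of clearance) falls to 0.09× activity: 0.2 × 0.09 = 0.018.
The CYP2C8 pathway (65% of clearance) is boosted to 3.4× activity: 0.65 × 3.4 = 2.21.
Non-CYP routes (15%) are unchanged.
New clearance relative to baseline: 0.018 + 2.21 + 0.15 = 2.378.
Steady-state plasma level ∝ 1/CL: new value = 68.1 / 2.378 = 28.6 μg/mL.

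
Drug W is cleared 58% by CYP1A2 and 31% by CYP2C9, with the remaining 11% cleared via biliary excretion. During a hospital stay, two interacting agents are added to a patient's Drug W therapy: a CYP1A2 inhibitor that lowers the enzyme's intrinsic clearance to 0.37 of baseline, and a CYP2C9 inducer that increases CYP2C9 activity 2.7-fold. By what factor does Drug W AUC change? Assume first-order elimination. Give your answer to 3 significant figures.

CYP1A2: 0.58 × 0.37 = 0.2146
CYP2C9: 0.31 × 2.7 = 0.837
Other: 0.11 (unchanged)
New clearance relative to baseline: 0.2146 + 0.837 + 0.11 = 1.1616.
Net AUC ratio = 1 / 1.1616 = 0.861.

0.861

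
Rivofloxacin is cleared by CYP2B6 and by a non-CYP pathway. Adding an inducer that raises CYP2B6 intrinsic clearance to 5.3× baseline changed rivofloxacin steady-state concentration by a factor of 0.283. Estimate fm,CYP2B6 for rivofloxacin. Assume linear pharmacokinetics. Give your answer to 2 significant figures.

Let fm be the CYP2B6 fraction. New clearance relative to baseline = fm × 5.3 + (1 − fm).
Steady-state concentration ratio = 1 / (new CL fraction), so new CL fraction = 1 / 0.283 = 3.534.
fm × 5.3 + 1 − fm = 3.534  ⇒  fm × (5.3 − 1) = 2.534  ⇒  fm = 0.59.

0.59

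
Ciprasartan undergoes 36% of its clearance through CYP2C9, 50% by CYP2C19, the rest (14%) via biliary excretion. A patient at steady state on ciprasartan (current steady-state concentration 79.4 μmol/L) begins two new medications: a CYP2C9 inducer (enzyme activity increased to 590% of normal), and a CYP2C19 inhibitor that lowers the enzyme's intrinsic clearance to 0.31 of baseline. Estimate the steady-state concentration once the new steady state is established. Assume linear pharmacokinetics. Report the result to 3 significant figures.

32.8 μmol/L

The CYP2C9 pathway (36% of clearance) rises to 5.9× activity: 0.36 × 5.9 = 2.124.
The CYP2C19 pathway (50% of clearance) falls to 0.31× activity: 0.5 × 0.31 = 0.155.
Non-CYP routes (14%) are unchanged.
New clearance relative to baseline: 2.124 + 0.155 + 0.14 = 2.419.
Dividing the baseline by the relative clearance: 79.4 / 2.419 = 32.8 μmol/L.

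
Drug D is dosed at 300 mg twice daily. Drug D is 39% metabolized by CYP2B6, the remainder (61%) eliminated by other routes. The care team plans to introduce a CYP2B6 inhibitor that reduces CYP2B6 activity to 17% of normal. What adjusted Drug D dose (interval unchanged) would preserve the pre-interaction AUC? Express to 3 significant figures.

203 mg

CYP2B6: 0.39 × 0.17 = 0.0663
Other: 0.61 (unchanged)
New clearance relative to baseline: 0.0663 + 0.61 = 0.6763.
Css,avg = (dose rate)/CL, so holding Css fixed requires dose ∝ CL: 300 × 0.6763 = 203 mg.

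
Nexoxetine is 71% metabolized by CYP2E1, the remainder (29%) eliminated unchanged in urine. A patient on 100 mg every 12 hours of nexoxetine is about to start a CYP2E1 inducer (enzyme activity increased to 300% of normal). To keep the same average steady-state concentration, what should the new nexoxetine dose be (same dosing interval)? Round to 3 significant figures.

The CYP2E1 pathway (71% of clearance) increases to 3× activity: 0.71 × 3 = 2.13.
The remaining 29% of clearance is unaffected.
New clearance relative to baseline: 2.13 + 0.29 = 2.42.
Css,avg = (dose rate)/CL, so holding Css fixed requires dose ∝ CL: 100 × 2.42 = 242 mg.

242 mg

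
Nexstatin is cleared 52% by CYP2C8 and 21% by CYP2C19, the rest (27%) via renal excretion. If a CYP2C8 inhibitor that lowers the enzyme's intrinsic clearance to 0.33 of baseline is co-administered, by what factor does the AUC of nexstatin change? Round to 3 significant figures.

1.53

The CYP2C8 pathway (52% of clearance) falls to 0.33× activity: 0.52 × 0.33 = 0.1716.
CYP2C19 (21%) and the residual 27% are unaffected.
Relative clearance = 0.1716 + 0.21 + 0.27 = 0.6516.
Since AUC ∝ 1/CL, the ratio is 1 / 0.6516 = 1.53.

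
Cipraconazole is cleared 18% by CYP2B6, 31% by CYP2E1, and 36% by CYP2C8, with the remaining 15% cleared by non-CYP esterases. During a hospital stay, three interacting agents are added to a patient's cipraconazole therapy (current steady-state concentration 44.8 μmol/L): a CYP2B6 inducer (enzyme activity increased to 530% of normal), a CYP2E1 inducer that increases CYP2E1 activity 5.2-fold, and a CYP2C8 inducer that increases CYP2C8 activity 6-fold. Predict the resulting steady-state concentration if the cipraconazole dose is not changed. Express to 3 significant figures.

CYP2B6: 0.18 × 5.3 = 0.954
CYP2E1: 0.31 × 5.2 = 1.612
CYP2C8: 0.36 × 6 = 2.16
Other: 0.15 (unchanged)
Relative clearance = 0.954 + 1.612 + 2.16 + 0.15 = 4.876.
Steady-state concentration ∝ 1/CL: new value = 44.8 / 4.876 = 9.19 μmol/L.

9.19 μmol/L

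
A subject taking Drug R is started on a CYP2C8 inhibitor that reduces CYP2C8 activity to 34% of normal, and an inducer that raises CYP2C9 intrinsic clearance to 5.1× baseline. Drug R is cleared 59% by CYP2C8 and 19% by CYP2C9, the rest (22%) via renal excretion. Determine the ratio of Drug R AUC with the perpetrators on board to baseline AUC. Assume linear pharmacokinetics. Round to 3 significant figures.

CYP2C8: 0.59 × 0.34 = 0.2006
CYP2C9: 0.19 × 5.1 = 0.969
Other: 0.22 (unchanged)
New clearance relative to baseline: 0.2006 + 0.969 + 0.22 = 1.3896.
AUC ∝ 1/CL: fold-change = 1 / 1.3896 = 0.720.

0.720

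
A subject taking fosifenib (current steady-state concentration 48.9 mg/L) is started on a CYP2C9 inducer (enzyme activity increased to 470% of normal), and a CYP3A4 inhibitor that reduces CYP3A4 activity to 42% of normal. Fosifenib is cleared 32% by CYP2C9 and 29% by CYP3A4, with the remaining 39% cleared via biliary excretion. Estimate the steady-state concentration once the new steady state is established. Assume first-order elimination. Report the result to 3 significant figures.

24.3 mg/L

The CYP2C9 pathway (32% of clearance) increases to 4.7× activity: 0.32 × 4.7 = 1.504.
The CYP3A4 pathway (29% of clearance) is reduced to 0.42× activity: 0.29 × 0.42 = 0.1218.
Non-CYP routes (39%) are unchanged.
CL_new/CL_old = 1.504 + 0.1218 + 0.39 = 2.0158.
New steady-state concentration = 48.9 / 2.0158 = 24.3 mg/L (concentration scales inversely with clearance).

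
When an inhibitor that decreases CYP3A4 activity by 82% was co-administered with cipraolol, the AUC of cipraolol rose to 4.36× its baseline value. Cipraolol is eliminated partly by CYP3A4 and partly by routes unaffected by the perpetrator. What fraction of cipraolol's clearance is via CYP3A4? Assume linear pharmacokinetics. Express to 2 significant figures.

Write x for the fraction cleared via CYP3A4. The observed AUC change means clearance fell to 1/4.36 = 0.2294 of baseline.
Setting x·0.18 + (1 − x) = 0.2294 and solving: x = (0.2294 − 1)/(0.18 − 1) = 0.94.

0.94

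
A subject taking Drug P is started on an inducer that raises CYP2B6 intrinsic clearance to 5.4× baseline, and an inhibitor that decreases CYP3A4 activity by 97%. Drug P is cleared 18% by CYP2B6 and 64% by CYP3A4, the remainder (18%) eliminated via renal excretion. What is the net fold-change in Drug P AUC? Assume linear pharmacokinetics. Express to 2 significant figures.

The CYP2B6 pathway (18% of clearance) rises to 5.4× activity: 0.18 × 5.4 = 0.972.
The CYP3A4 pathway (64% of clearance) is reduced to 0.03× activity: 0.64 × 0.03 = 0.0192.
The remaining 18% of clearance is unaffected.
CL_new/CL_old = 0.972 + 0.0192 + 0.18 = 1.1712.
Because AUC varies inversely with clearance, the combined effect is 1 / 1.1712 = 0.85.

0.85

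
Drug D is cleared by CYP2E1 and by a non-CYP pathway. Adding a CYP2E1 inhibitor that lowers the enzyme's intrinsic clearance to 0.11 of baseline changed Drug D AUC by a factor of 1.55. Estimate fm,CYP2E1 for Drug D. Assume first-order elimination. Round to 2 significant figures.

0.40

CL'/CL = 1 / 1.55 = 0.6452
0.11·fm + (1 − fm) = 0.6452
fm = (0.6452 − 1) / (0.11 − 1) = 0.40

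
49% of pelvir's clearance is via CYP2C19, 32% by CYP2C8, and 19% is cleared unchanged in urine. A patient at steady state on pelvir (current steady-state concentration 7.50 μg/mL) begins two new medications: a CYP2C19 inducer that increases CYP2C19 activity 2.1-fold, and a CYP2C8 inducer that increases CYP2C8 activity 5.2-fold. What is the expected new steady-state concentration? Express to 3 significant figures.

The CYP2C19 pathway (49% of clearance) rises to 2.1× activity: 0.49 × 2.1 = 1.029.
The CYP2C8 pathway (32% of clearance) is boosted to 5.2× activity: 0.32 × 5.2 = 1.664.
Non-CYP routes (19%) are unchanged.
New clearance relative to baseline: 1.029 + 1.664 + 0.19 = 2.883.
Dividing the baseline by the relative clearance: 7.50 / 2.883 = 2.60 μg/mL.

2.60 μg/mL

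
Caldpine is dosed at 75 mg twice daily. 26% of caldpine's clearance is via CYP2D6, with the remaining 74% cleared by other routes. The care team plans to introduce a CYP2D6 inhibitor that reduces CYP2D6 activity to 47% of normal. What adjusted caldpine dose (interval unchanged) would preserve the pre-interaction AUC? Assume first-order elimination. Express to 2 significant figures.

CYP2D6: 0.26 × 0.47 = 0.1222
Other: 0.74 (unchanged)
New clearance relative to baseline: 0.1222 + 0.74 = 0.8622.
Css,avg = (dose rate)/CL, so holding Css fixed requires dose ∝ CL: 75 × 0.8622 = 65 mg.

65 mg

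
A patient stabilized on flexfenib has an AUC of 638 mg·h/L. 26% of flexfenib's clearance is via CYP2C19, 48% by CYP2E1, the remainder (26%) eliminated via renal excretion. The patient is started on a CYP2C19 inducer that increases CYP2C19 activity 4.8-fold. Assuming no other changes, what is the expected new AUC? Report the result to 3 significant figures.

321 mg·h/L

CYP2C19: 0.26 × 4.8 = 1.248
CYP2E1: 0.48 (unchanged)
Other: 0.26 (unchanged)
CL_new/CL_old = 1.248 + 0.48 + 0.26 = 1.988.
New AUC = baseline ÷ relative clearance = 638 / 1.988 = 321 mg·h/L.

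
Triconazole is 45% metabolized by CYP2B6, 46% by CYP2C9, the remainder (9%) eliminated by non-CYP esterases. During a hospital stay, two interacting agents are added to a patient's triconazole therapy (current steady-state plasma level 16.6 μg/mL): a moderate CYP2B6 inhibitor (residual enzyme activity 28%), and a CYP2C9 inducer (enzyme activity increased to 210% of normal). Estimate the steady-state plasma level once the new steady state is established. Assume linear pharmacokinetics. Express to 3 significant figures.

The CYP2B6 pathway (45% of clearance) falls to 0.28× activity: 0.45 × 0.28 = 0.126.
The CYP2C9 pathway (46% of clearance) increases to 2.1× activity: 0.46 × 2.1 = 0.966.
Non-CYP routes (9%) are unchanged.
New clearance relative to baseline: 0.126 + 0.966 + 0.09 = 1.182.
Steady-state plasma level ∝ 1/CL: new value = 16.6 / 1.182 = 14.0 μg/mL.

14.0 μg/mL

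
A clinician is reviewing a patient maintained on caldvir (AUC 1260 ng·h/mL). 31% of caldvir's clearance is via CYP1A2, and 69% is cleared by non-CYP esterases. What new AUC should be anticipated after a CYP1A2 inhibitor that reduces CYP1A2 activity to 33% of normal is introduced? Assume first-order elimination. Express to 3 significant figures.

The CYP1A2 pathway (31% of clearance) drops to 0.33× activity: 0.31 × 0.33 = 0.1023.
The remaining 69% of clearance is unaffected.
CL_new/CL_old = 0.1023 + 0.69 = 0.7923.
New AUC = baseline ÷ relative clearance = 1260 / 0.7923 = 1.59 × 10³ ng·h/mL.

1.59 × 10³ ng·h/mL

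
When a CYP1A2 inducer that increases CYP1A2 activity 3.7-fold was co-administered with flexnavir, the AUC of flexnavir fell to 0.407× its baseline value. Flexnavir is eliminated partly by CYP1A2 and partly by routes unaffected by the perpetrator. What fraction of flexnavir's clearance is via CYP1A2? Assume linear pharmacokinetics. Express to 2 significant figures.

Call the CYP1A2 fraction fm. After the interaction, CL_new/CL_old = fm × 3.7 + (1 − fm).
AUC ratio = 1 / (new CL fraction), so new CL fraction = 1 / 0.407 = 2.457.
fm × 3.7 + 1 − fm = 2.457  ⇒  fm × (3.7 − 1) = 1.457  ⇒  fm = 0.54.

0.54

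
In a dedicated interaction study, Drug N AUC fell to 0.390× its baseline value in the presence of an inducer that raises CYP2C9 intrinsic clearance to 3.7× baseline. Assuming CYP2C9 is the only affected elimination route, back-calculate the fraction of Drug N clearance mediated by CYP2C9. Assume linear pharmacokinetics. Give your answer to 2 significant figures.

Let x = fm,CYP2C9. Because AUC ∝ 1/CL, relative clearance rose to 1/0.390 = 2.564.
Setting x·3.7 + (1 − x) = 2.564 and solving: x = (2.564 − 1)/(3.7 − 1) = 0.58.

0.58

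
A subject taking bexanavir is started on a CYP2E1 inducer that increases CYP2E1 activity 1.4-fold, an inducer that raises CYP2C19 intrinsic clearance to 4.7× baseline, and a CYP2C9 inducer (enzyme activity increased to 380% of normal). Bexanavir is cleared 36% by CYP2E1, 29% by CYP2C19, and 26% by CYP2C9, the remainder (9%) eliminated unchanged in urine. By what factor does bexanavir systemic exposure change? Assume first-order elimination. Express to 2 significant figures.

0.34

The CYP2E1 pathway (36% of clearance) increases to 1.4× activity: 0.36 × 1.4 = 0.504.
The CYP2C19 pathway (29% of clearance) is boosted to 4.7× activity: 0.29 × 4.7 = 1.363.
The CYP2C9 pathway (26% of clearance) is boosted to 3.8× activity: 0.26 × 3.8 = 0.988.
Non-CYP routes (9%) are unchanged.
Relative clearance = 0.504 + 1.363 + 0.988 + 0.09 = 2.945.
Net systemic exposure ratio = 1 / 2.945 = 0.34.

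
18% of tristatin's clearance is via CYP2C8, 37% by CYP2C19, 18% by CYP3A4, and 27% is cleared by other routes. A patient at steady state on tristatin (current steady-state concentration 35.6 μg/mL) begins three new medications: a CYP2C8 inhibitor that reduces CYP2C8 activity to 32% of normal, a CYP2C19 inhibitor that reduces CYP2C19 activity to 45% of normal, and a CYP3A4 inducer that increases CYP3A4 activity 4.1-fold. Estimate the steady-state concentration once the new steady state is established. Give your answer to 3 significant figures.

28.9 μg/mL

The CYP2C8 pathway (18% of clearance) drops to 0.32× activity: 0.18 × 0.32 = 0.0576.
The CYP2C19 pathway (37% of clearance) falls to 0.45× activity: 0.37 × 0.45 = 0.1665.
The CYP3A4 pathway (18% of clearance) increases to 4.1× activity: 0.18 × 4.1 = 0.738.
Non-CYP routes (27%) are unchanged.
CL_new/CL_old = 0.0576 + 0.1665 + 0.738 + 0.27 = 1.2321.
New steady-state concentration = 35.6 / 1.2321 = 28.9 μg/mL (concentration scales inversely with clearance).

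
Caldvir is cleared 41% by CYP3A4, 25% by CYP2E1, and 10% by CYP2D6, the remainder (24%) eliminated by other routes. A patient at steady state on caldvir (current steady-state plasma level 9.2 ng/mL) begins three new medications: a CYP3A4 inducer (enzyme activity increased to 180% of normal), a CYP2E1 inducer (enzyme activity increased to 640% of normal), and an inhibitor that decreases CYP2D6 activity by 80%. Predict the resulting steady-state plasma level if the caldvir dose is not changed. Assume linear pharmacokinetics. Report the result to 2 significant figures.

3.5 ng/mL

CYP3A4: 0.41 × 1.8 = 0.738
CYP2E1: 0.25 × 6.4 = 1.6
CYP2D6: 0.1 × 0.2 = 0.02
Other: 0.24 (unchanged)
New clearance relative to baseline: 0.738 + 1.6 + 0.02 + 0.24 = 2.598.
New steady-state plasma level = 9.2 / 2.598 = 3.5 ng/mL (concentration scales inversely with clearance).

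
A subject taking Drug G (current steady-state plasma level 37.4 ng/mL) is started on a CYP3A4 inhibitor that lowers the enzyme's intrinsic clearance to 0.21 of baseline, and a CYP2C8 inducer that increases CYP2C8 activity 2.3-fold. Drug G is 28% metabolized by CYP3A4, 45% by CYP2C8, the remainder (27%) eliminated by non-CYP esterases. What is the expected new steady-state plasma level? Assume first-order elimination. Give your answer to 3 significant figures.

The CYP3A4 pathway (28% of clearance) falls to 0.21× activity: 0.28 × 0.21 = 0.0588.
The CYP2C8 pathway (45% of clearance) rises to 2.3× activity: 0.45 × 2.3 = 1.035.
Non-CYP routes (27%) are unchanged.
Relative clearance = 0.0588 + 1.035 + 0.27 = 1.3638.
Steady-state plasma level ∝ 1/CL: new value = 37.4 / 1.3638 = 27.4 ng/mL.

27.4 ng/mL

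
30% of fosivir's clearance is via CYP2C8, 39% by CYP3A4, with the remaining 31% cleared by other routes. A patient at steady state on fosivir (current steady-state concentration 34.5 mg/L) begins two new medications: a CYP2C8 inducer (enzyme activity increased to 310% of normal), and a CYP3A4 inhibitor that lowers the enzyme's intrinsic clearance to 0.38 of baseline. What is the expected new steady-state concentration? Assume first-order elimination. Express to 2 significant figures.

The CYP2C8 pathway (30% of clearance) rises to 3.1× activity: 0.3 × 3.1 = 0.93.
The CYP3A4 pathway (39% of clearance) drops to 0.38× activity: 0.39 × 0.38 = 0.1482.
The remaining 31% of clearance is unaffected.
New clearance relative to baseline: 0.93 + 0.1482 + 0.31 = 1.3882.
Steady-state concentration ∝ 1/CL: new value = 34.5 / 1.3882 = 25 mg/L.

25 mg/L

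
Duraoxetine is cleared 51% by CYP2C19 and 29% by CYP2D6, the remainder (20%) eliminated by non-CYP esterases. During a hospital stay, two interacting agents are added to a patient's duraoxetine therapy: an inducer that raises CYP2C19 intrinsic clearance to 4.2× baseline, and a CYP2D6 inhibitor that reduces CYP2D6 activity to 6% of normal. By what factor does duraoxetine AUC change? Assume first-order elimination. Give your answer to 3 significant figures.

0.424

CYP2C19: 0.51 × 4.2 = 2.142
CYP2D6: 0.29 × 0.06 = 0.0174
Other: 0.2 (unchanged)
New clearance relative to baseline: 2.142 + 0.0174 + 0.2 = 2.3594.
Because AUC varies inversely with clearance, the combined effect is 1 / 2.3594 = 0.424.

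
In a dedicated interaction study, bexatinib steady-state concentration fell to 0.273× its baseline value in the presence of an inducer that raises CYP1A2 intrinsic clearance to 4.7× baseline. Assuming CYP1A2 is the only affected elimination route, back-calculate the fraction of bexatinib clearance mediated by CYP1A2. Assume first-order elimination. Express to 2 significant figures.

0.72

CL'/CL = 1 / 0.273 = 3.663
4.7·fm + (1 − fm) = 3.663
fm = (3.663 − 1) / (4.7 − 1) = 0.72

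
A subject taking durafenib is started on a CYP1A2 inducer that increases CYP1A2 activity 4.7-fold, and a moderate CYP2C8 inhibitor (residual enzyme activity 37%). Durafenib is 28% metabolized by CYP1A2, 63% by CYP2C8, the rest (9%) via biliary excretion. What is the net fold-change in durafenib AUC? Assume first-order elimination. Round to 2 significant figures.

The CYP1A2 pathway (28% of clearance) rises to 4.7× activity: 0.28 × 4.7 = 1.316.
The CYP2C8 pathway (63% of clearance) is reduced to 0.37× activity: 0.63 × 0.37 = 0.2331.
The remaining 9% of clearance is unaffected.
New clearance relative to baseline: 1.316 + 0.2331 + 0.09 = 1.6391.
Net AUC ratio = 1 / 1.6391 = 0.61.

0.61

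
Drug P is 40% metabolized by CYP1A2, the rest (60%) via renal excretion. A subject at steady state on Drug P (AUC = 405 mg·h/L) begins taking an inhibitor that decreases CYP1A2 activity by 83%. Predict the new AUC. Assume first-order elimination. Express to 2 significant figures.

CYP1A2: 0.4 × 0.17 = 0.068
Other: 0.6 (unchanged)
New clearance relative to baseline: 0.068 + 0.6 = 0.668.
AUC ∝ 1/CL, so new value = 405 / 0.668 = 6.1 × 10² mg·h/L.

6.1 × 10² mg·h/L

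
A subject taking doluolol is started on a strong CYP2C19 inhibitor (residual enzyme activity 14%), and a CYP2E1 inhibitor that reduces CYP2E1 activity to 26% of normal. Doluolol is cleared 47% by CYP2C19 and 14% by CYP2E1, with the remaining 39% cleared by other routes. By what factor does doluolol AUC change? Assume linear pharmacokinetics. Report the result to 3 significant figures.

2.03

CYP2C19: 0.47 × 0.14 = 0.0658
CYP2E1: 0.14 × 0.26 = 0.0364
Other: 0.39 (unchanged)
CL_new/CL_old = 0.0658 + 0.0364 + 0.39 = 0.4922.
AUC ∝ 1/CL: fold-change = 1 / 0.4922 = 2.03.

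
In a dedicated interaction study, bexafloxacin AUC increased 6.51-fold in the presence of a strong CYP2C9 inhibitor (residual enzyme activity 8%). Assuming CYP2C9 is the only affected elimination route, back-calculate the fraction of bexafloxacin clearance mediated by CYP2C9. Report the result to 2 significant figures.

CL'/CL = 1 / 6.51 = 0.1536
0.08·fm + (1 − fm) = 0.1536
fm = (0.1536 − 1) / (0.08 − 1) = 0.92

0.92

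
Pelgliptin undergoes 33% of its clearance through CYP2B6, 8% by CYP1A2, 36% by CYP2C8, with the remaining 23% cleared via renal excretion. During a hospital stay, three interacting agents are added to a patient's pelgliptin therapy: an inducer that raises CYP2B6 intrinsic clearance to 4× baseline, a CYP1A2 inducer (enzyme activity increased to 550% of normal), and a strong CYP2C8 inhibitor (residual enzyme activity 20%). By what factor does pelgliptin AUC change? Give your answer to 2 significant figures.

0.48

The CYP2B6 pathway (33% of clearance) rises to 4× activity: 0.33 × 4 = 1.32.
The CYP1A2 pathway (8% of clearance) rises to 5.5× activity: 0.08 × 5.5 = 0.44.
The CYP2C8 pathway (36% of clearance) is reduced to 0.2× activity: 0.36 × 0.2 = 0.072.
The remaining 23% of clearance is unaffected.
Relative clearance = 1.32 + 0.44 + 0.072 + 0.23 = 2.062.
Because AUC varies inversely with clearance, the combined effect is 1 / 2.062 = 0.48.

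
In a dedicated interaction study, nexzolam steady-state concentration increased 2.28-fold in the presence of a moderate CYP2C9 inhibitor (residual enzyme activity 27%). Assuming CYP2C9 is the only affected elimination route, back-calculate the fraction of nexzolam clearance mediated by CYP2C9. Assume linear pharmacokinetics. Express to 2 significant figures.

0.77

Write x for the fraction cleared via CYP2C9. The observed steady-state concentration change means clearance fell to 1/2.28 = 0.4386 of baseline.
Only the CYP2C9 route changed, so 0.4386 = x·0.27 + (1 − x), giving x = 0.77.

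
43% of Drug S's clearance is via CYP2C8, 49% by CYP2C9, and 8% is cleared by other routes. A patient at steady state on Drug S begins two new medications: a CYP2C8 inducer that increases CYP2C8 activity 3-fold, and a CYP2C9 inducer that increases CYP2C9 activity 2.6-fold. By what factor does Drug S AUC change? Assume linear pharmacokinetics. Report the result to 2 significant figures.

The CYP2C8 pathway (43% of clearance) increases to 3× activity: 0.43 × 3 = 1.29.
The CYP2C9 pathway (49% of clearance) increases to 2.6× activity: 0.49 × 2.6 = 1.274.
The remaining 8% of clearance is unaffected.
CL_new/CL_old = 1.29 + 1.274 + 0.08 = 2.644.
Net AUC ratio = 1 / 2.644 = 0.38.

0.38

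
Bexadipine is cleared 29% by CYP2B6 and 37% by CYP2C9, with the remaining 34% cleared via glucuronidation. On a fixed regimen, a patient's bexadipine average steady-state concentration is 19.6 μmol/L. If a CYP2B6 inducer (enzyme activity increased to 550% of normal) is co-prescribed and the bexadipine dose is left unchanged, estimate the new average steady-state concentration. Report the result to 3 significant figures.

8.50 μmol/L

CYP2B6: 0.29 × 5.5 = 1.595
CYP2C9: 0.37 (unchanged)
Other: 0.34 (unchanged)
Relative clearance = 1.595 + 0.37 + 0.34 = 2.305.
New average steady-state concentration = baseline ÷ relative clearance = 19.6 / 2.305 = 8.50 μmol/L.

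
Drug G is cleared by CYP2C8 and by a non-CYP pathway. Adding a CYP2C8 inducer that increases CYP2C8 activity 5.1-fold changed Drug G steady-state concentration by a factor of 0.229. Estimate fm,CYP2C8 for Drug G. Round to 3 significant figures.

CL'/CL = 1 / 0.229 = 4.367
5.1·fm + (1 − fm) = 4.367
fm = (4.367 − 1) / (5.1 − 1) = 0.821

0.821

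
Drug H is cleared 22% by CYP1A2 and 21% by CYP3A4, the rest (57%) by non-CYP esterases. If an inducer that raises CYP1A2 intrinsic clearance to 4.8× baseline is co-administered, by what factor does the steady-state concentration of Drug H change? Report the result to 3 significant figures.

The CYP1A2 pathway (22% of clearance) increases to 4.8× activity: 0.22 × 4.8 = 1.056.
CYP3A4 (21%) and the residual 57% are unaffected.
Relative clearance = 1.056 + 0.21 + 0.57 = 1.836.
Steady-state concentration is inversely proportional to clearance, so the fold-change is 1 / 1.836 = 0.545.

0.545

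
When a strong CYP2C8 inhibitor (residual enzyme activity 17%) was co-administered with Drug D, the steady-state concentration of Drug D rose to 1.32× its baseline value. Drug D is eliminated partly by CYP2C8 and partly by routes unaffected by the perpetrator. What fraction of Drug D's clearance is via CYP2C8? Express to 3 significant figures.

CL'/CL = 1 / 1.32 = 0.7576
0.17·fm + (1 − fm) = 0.7576
fm = (0.7576 − 1) / (0.17 − 1) = 0.292

0.292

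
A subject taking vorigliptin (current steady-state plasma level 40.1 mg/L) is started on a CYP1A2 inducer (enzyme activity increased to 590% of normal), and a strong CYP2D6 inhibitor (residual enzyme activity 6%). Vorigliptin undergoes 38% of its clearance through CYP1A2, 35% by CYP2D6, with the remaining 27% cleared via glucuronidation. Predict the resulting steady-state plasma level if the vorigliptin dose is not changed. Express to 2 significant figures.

CYP1A2: 0.38 × 5.9 = 2.242
CYP2D6: 0.35 × 0.06 = 0.021
Other: 0.27 (unchanged)
Relative clearance = 2.242 + 0.021 + 0.27 = 2.533.
Steady-state plasma level ∝ 1/CL: new value = 40.1 / 2.533 = 16 mg/L.

16 mg/L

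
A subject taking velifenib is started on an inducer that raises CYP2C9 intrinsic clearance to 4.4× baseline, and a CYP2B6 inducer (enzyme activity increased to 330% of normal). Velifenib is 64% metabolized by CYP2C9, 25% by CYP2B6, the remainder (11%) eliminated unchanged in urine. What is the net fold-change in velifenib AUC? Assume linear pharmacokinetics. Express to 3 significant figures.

The CYP2C9 pathway (64% of clearance) increases to 4.4× activity: 0.64 × 4.4 = 2.816.
The CYP2B6 pathway (25% of clearance) increases to 3.3× activity: 0.25 × 3.3 = 0.825.
Non-CYP routes (11%) are unchanged.
New clearance relative to baseline: 2.816 + 0.825 + 0.11 = 3.751.
AUC ∝ 1/CL: fold-change = 1 / 3.751 = 0.267.

0.267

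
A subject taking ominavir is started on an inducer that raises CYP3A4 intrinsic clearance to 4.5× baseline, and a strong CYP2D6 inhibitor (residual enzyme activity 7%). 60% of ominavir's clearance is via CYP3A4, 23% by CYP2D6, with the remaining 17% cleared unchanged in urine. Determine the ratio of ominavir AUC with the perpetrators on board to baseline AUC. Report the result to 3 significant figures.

0.346

CYP3A4: 0.6 × 4.5 = 2.7
CYP2D6: 0.23 × 0.07 = 0.0161
Other: 0.17 (unchanged)
Relative clearance = 2.7 + 0.0161 + 0.17 = 2.8861.
Because AUC varies inversely with clearance, the combined effect is 1 / 2.8861 = 0.346.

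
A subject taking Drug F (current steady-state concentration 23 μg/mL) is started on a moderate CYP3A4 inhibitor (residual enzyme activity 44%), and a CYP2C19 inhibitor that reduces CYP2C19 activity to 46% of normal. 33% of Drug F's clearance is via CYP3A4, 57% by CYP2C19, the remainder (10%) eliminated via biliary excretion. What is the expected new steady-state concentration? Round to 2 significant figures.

45 μg/mL

The CYP3A4 pathway (33% of clearance) falls to 0.44× activity: 0.33 × 0.44 = 0.1452.
The CYP2C19 pathway (57% of clearance) is reduced to 0.46× activity: 0.57 × 0.46 = 0.2622.
Non-CYP routes (10%) are unchanged.
CL_new/CL_old = 0.1452 + 0.2622 + 0.1 = 0.5074.
Dividing the baseline by the relative clearance: 23 / 0.5074 = 45 μg/mL.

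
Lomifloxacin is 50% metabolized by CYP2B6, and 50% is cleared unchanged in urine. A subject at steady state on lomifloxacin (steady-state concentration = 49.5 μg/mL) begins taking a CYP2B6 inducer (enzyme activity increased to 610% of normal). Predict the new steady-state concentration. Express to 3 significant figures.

13.9 μg/mL

CYP2B6: 0.5 × 6.1 = 3.05
Other: 0.5 (unchanged)
Relative clearance = 3.05 + 0.5 = 3.55.
With dosing unchanged, steady-state concentration scales as 1/CL: 49.5 / 3.55 = 13.9 μg/mL.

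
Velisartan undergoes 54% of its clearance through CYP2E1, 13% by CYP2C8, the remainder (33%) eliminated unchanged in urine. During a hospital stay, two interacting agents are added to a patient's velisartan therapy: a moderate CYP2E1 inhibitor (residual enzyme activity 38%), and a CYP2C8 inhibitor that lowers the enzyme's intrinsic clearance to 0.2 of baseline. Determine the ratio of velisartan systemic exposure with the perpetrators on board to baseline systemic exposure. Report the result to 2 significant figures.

1.8

The CYP2E1 pathway (54% of clearance) is reduced to 0.38× activity: 0.54 × 0.38 = 0.2052.
The CYP2C8 pathway (13% of clearance) drops to 0.2× activity: 0.13 × 0.2 = 0.026.
The remaining 33% of clearance is unaffected.
Relative clearance = 0.2052 + 0.026 + 0.33 = 0.5612.
Systemic exposure ∝ 1/CL: fold-change = 1 / 0.5612 = 1.8.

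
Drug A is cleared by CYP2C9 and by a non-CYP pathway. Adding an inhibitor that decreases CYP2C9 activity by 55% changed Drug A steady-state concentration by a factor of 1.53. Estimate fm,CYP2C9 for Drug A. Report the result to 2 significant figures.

0.63

CL'/CL = 1 / 1.53 = 0.6536
0.45·fm + (1 − fm) = 0.6536
fm = (0.6536 − 1) / (0.45 − 1) = 0.63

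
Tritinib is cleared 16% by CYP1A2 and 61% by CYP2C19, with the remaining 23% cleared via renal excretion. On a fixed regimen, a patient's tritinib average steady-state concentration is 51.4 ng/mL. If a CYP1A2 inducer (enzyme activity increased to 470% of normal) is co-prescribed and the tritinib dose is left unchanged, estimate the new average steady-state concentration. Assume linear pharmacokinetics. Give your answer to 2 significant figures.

32 ng/mL

The CYP1A2 pathway (16% of clearance) is boosted to 4.7× activity: 0.16 × 4.7 = 0.752.
CYP2C19 (61%) and the residual 23% are unaffected.
New clearance relative to baseline: 0.752 + 0.61 + 0.23 = 1.592.
New average steady-state concentration = baseline ÷ relative clearance = 51.4 / 1.592 = 32 ng/mL.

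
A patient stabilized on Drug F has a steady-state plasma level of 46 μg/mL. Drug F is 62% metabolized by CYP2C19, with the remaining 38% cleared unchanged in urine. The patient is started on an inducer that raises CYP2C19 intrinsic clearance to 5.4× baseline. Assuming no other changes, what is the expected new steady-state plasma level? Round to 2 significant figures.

CYP2C19: 0.62 × 5.4 = 3.348
Other: 0.38 (unchanged)
New clearance relative to baseline: 3.348 + 0.38 = 3.728.
With dosing unchanged, steady-state plasma level scales as 1/CL: 46 / 3.728 = 12 μg/mL.

12 μg/mL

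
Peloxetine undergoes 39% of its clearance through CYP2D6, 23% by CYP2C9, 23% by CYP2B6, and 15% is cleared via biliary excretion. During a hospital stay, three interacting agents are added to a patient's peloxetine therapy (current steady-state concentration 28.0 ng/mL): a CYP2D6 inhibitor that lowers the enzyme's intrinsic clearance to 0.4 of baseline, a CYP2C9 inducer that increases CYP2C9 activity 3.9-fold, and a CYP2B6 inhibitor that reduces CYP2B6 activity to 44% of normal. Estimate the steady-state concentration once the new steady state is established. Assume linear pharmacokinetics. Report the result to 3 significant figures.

The CYP2D6 pathway (39% of clearance) drops to 0.4× activity: 0.39 × 0.4 = 0.156.
The CYP2C9 pathway (23% of clearance) rises to 3.9× activity: 0.23 × 3.9 = 0.897.
The CYP2B6 pathway (23% of clearance) is reduced to 0.44× activity: 0.23 × 0.44 = 0.1012.
Non-CYP routes (15%) are unchanged.
CL_new/CL_old = 0.156 + 0.897 + 0.1012 + 0.15 = 1.3042.
New steady-state concentration = 28.0 / 1.3042 = 21.5 ng/mL (concentration scales inversely with clearance).

21.5 ng/mL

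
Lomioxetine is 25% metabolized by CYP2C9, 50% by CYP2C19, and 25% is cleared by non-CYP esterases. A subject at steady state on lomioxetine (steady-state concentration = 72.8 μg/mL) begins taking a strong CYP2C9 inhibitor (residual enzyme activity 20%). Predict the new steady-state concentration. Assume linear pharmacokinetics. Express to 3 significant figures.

CYP2C9: 0.25 × 0.2 = 0.05
CYP2C19: 0.5 (unchanged)
Other: 0.25 (unchanged)
New clearance relative to baseline: 0.05 + 0.5 + 0.25 = 0.8.
New steady-state concentration = baseline ÷ relative clearance = 72.8 / 0.8 = 91.0 μg/mL.

91.0 μg/mL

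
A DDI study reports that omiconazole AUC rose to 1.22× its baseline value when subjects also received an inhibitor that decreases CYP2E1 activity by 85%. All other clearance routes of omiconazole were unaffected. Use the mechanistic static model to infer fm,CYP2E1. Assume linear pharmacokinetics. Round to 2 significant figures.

CL'/CL = 1 / 1.22 = 0.8197
0.15·fm + (1 − fm) = 0.8197
fm = (0.8197 − 1) / (0.15 − 1) = 0.21

0.21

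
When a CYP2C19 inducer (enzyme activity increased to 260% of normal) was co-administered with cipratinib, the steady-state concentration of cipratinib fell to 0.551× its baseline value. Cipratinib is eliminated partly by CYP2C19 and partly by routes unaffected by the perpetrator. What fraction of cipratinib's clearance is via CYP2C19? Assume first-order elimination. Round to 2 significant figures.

Let fm be the CYP2C19 fraction. New clearance relative to baseline = fm × 2.6 + (1 − fm).
Steady-state concentration ratio = 1 / (new CL fraction), so new CL fraction = 1 / 0.551 = 1.815.
fm × 2.6 + 1 − fm = 1.815  ⇒  fm × (2.6 − 1) = 0.8149  ⇒  fm = 0.51.

0.51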